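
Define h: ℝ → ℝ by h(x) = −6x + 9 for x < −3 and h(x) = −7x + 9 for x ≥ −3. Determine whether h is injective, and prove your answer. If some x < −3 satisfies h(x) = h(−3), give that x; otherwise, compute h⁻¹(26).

-7/2

Both pieces are strictly decreasing (slopes −6 and −7), so each is injective on its own interval.
The left piece maps (−∞, −3) onto (27, ∞); the right piece maps [−3, ∞) onto (−∞, 30].
These images overlap. In particular h(−3) = 30 (right piece), and solving −6x + 9 = 30 on the left piece gives x = −7/2 < −3.
So h(−7/2) = h(−3) with −7/2 ≠ −3, and h is not injective. This x = −7/2 is the requested value below −3.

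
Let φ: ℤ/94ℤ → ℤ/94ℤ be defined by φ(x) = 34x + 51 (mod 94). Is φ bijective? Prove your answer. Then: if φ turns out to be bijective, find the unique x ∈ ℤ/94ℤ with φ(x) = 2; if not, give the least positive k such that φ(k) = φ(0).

We have gcd(34, 94) = 2 > 1. Taking s = 0 and t = 47: φ(0) = 51 and φ(47) = 34·47 + 51 = 1649 ≡ 51 (mod 94).
So φ(0) = φ(47) while 0 ≠ 47, so φ is not injective, hence not bijective.
Since φ is not bijective, we find the least positive k with φ(k) = φ(0): this means 34k ≡ 0 (mod 94), i.e. 94 ∣ 34k. Since gcd(34, 94) = 2, dividing through by 2 this holds exactly when 47 ∣ 17k, and as gcd(17, 47) = 1, exactly when 47 ∣ k.
The smallest positive such k is 47.

47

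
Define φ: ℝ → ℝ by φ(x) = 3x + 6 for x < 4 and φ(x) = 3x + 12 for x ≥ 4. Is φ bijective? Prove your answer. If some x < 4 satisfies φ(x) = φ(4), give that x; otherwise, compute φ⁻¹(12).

Both pieces are strictly increasing (slopes 3 and 3), so each is injective on its own interval.
The left piece maps (−∞, 4) onto (−∞, 18); the right piece maps [4, ∞) onto [24, ∞).
The images leave a gap (18 has no preimage), so φ is not surjective, hence not bijective.
Because the two images are disjoint, no x < 4 has φ(x) = φ(4), so we compute φ⁻¹(12): 12 lies in (−∞, 18), so solve 3x + 6 = 12: x = (12 − 6)/3 = 2.

2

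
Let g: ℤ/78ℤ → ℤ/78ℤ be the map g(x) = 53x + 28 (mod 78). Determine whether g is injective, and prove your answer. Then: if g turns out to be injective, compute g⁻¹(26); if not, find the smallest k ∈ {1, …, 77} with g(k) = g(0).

Recall: injectivity means: for all a, b in the domain, g(a) = g(b) implies a = b.
If g(a) = g(b), then 53a ≡ 53b (mod 78). Because gcd(53, 78) = 1, we may cancel 53 to get a ≡ b (mod 78).
So g is injective.
We now compute 53⁻¹ mod 78 explicitly. Euclid's algorithm: 78 = 1·53 + 25, 53 = 2·25 + 3, 25 = 8·3 + 1; back-substituting gives 1 = 53·53 − 36·78, so 53⁻¹ ≡ 53 (mod 78).
Since g is injective, we find g⁻¹(26): we need 53x ≡ 26 − 28 ≡ 76 (mod 78). Using 53⁻¹ = 53: x ≡ 53·76 = 4028 = 51·78 + 50, so x = 50.
Check: g(50) = 53·50 + 28 = 2678 = 34·78 + 26 ≡ 26 (mod 78).

50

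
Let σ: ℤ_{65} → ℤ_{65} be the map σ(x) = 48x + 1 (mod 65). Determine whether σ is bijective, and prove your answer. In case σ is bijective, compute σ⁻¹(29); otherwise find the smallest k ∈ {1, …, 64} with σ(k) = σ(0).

Suppose σ(x_1) = σ(x_2) in ℤ_{65}. Then 48x_1 + 1 ≡ 48x_2 + 1 (mod 65), thus 48(x_1 − x_2) ≡ 0 (mod 65).
Since gcd(48, 65) = 1, 48 is invertible modulo 65, therefore x_1 − x_2 ≡ 0 (mod 65), i.e. x_1 = x_2.
We now compute 48⁻¹ mod 65 explicitly. Euclid's algorithm: 65 = 1·48 + 17, 48 = 2·17 + 14, 17 = 1·14 + 3, 14 = 4·3 + 2, 3 = 1·2 + 1; back-substituting gives 1 = 42·48 − 31·65, so 48⁻¹ ≡ 42 (mod 65).
For any y ∈ ℤ_{65}, x = 42(y − 1) mod 65 satisfies σ(x) = 48·42(y − 1) + 1 ≡ y (since 48·42 ≡ 1 mod 65). So every y has a preimage.
Therefore σ is bijective.
Since σ is bijective, we compute σ⁻¹(29): solve 48x + 1 ≡ 29 (mod 65), i.e. 48x ≡ 28 (mod 65).
Multiplying by 48⁻¹ = 42 gives x ≡ 42·28 = 1176 = 18·65 + 6 ≡ 6 (mod 65).
Check: σ(6) = 48·6 + 1 = 289 = 4·65 + 29 ≡ 29 (mod 65).

6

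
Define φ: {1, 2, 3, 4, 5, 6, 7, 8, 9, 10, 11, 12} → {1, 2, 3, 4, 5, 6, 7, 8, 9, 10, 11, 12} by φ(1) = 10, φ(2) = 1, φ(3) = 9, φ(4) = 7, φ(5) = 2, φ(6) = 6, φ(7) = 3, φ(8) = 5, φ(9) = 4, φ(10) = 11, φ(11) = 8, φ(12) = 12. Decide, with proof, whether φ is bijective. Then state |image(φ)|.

The values 10, 1, 9, 7, 2, 6, 3, 5, 4, 11, 8, 12 are a permutation of {1, 2, 3, 4, 5, 6, 7, 8, 9, 10, 11, 12}: each element appears exactly once.
So φ is injective and surjective, hence bijective.
The image of φ is {1, 2, 3, 4, 5, 6, 7, 8, 9, 10, 11, 12}, which has 12 elements.

12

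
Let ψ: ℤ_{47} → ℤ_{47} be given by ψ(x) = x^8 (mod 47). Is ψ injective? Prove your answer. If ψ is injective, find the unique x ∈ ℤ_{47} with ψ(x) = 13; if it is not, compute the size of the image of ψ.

ψ(23): Repeated squaring mod 47: 23^1 ≡ 23, 23^2 ≡ 23² = 529 ≡ 12, 23^4 ≡ 12² = 144 ≡ 3, 23^8 ≡ 3² = 9. So 23^8 ≡ 9 (mod 47).
ψ(24): Repeated squaring mod 47: 24^1 ≡ 24, 24^2 ≡ 24² = 576 ≡ 12, 24^4 ≡ 12² = 144 ≡ 3, 24^8 ≡ 3² = 9. So 24^8 ≡ 9 (mod 47).
So ψ(23) = ψ(24) = 9 while 23 ≠ 24, thus ψ is not injective.
Since ψ is not injective, we determine |image(ψ)|. Computing x^8 mod 47 for each x (by repeated squaring, reducing mod 47 at every step), the values ψ(0), ψ(1), …, ψ(46) are: 0, 1, 21, 28, 18, 8, 24, 16, 2, 32, 27, 12, 34, 37, 7, 36, 42, 4, 14, 6, 3, 25, 17, 9, 9, 17, 25, 3, 6, 14, 4, 42, 36, 7, 37, 34, 12, 27, 32, 2, 16, 24, 8, 18, 28, 21, 1.
The distinct values are {0, 1, 2, 3, 4, 6, 7, 8, 9, 12, 14, 16, 17, 18, 21, 24, 25, 27, 28, 32, 34, 36, 37, 42}; there are 24 of them.

24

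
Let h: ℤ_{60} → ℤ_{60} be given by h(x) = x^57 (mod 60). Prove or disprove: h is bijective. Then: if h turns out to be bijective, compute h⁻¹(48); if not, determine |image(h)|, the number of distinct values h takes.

h(0) = 0^57 = 0.
h(30): Repeated squaring mod 60: 30^1 ≡ 30, 30^2 ≡ 30² = 900 ≡ 0, 30^4 ≡ 0² = 0, 30^8 ≡ 0² = 0, 30^16 ≡ 0² = 0, 30^32 ≡ 0² = 0. Since 57 = 32 + 16 + 8 + 1, 30^57 ≡ 0·0·0·30: 0·0 = 0, then 0·0 = 0, then 0·30 = 0. So 30^57 ≡ 0 (mod 60).
So h(0) = h(30) = 0 while 0 ≠ 30, thus h is not injective, hence not bijective.
Since h is not bijective, we determine |image(h)|. Computing x^57 mod 60 for each x (by repeated squaring, reducing mod 60 at every step), the values h(0), h(1), …, h(59) are: 0, 1, 32, 3, 4, 5, 36, 7, 8, 9, 40, 11, 12, 13, 44, 15, 16, 17, 48, 19, 20, 21, 52, 23, 24, 25, 56, 27, 28, 29, 0, 31, 32, 33, 4, 35, 36, 37, 8, 39, 40, 41, 12, 43, 44, 45, 16, 47, 48, 49, 20, 51, 52, 53, 24, 55, 56, 57, 28, 59.
The distinct values are {0, 1, 3, 4, 5, 7, 8, 9, 11, 12, 13, 15, 16, 17, 19, 20, 21, 23, 24, 25, 27, 28, 29, 31, 32, 33, 35, 36, 37, 39, 40, 41, 43, 44, 45, 47, 48, 49, 51, 52, 53, 55, 56, 57, 59}; there are 45 of them.

45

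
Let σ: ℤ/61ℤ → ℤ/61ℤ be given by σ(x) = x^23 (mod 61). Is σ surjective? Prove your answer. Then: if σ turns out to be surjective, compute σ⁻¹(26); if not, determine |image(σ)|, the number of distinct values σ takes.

Since 61 is prime, the nonzero elements of ℤ/61ℤ form a cyclic group of order 60.
As gcd(23, 60) = 1, raising to the 23rd power is a bijection on this group: if u^23 ≡ v^23 then (uv^{−1})^23 = 1, and the only element of order dividing gcd(23, 60) = 1 is 1, so u = v.
With σ(0) = 0 this makes σ injective on all of ℤ/61ℤ, hence bijective (finite equal-size domain and codomain). In particular σ is surjective.
Since σ is surjective, we find the preimage of 26. The inverse of x ↦ x^23 on (ℤ/61ℤ)^× is x ↦ x^47, because 23·47 = 1081 = 18·60 + 1 ≡ 1 (mod 60) and x^{60} = 1 for x ≠ 0 (Fermat). So σ⁻¹(26) = 26^47 mod 61.
Repeated squaring mod 61: 26^1 ≡ 26, 26^2 ≡ 26² = 676 ≡ 5, 26^4 ≡ 5² = 25, 26^8 ≡ 25² = 625 ≡ 15, 26^16 ≡ 15² = 225 ≡ 42, 26^32 ≡ 42² = 1764 ≡ 56. Since 47 = 32 + 8 + 4 + 2 + 1, 26^47 ≡ 56·15·25·5·26: 56·15 = 840 ≡ 47, then 47·25 = 1175 ≡ 16, then 16·5 = 80 ≡ 19, then 19·26 = 494 ≡ 6. So 26^47 ≡ 6 (mod 61).
Hence σ⁻¹(26) = 6.

6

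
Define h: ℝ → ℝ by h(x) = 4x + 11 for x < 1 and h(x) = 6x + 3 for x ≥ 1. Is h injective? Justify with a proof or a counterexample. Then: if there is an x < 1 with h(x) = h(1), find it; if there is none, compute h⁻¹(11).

Both pieces are strictly increasing (slopes 4 and 6), so each is injective on its own interval.
The left piece maps (−∞, 1) onto (−∞, 15); the right piece maps [1, ∞) onto [9, ∞).
These images overlap. In particular h(1) = 9 (right piece), and solving 4x + 11 = 9 on the left piece gives x = −1/2 < 1.
So h(−1/2) = h(1) with −1/2 ≠ 1, and h is not injective. This x = −1/2 is the requested value below 1.

-1/2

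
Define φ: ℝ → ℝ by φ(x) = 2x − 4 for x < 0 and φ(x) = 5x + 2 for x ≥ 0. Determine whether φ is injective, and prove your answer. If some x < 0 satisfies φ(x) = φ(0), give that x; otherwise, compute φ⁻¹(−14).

-5

Both pieces are strictly increasing (slopes 2 and 5), so each is injective on its own interval.
The left piece maps (−∞, 0) onto (−∞, −4); the right piece maps [0, ∞) onto [2, ∞).
These images are disjoint, so no value is attained by both pieces. Thus φ is injective.
Because the two images are disjoint, no x < 0 has φ(x) = φ(0), so we compute φ⁻¹(−14): −14 lies in (−∞, −4), so solve 2x − 4 = −14: x = (−14 + 4)/2 = −5.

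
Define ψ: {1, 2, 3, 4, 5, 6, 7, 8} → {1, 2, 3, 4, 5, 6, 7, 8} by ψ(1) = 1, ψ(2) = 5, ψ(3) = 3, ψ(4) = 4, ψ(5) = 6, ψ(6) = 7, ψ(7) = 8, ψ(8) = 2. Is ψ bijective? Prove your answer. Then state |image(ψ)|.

The values 1, 5, 3, 4, 6, 7, 8, 2 are a permutation of {1, 2, 3, 4, 5, 6, 7, 8}: each element appears exactly once.
So ψ is injective and surjective, hence bijective.
The image of ψ is {1, 2, 3, 4, 5, 6, 7, 8}, which has 8 elements.

8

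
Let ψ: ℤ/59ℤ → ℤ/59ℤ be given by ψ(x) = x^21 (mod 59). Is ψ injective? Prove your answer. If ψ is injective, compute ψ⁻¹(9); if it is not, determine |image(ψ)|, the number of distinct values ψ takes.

Since 59 is prime, the nonzero elements of ℤ/59ℤ form a cyclic group of order 58.
As gcd(21, 58) = 1, raising to the 21st power is a bijection on this group: if s^21 ≡ t^21 then (st^{−1})^21 = 1, and the only element of order dividing gcd(21, 58) = 1 is 1, so s = t.
With ψ(0) = 0 this makes ψ injective on all of ℤ/59ℤ, hence bijective (finite equal-size domain and codomain). In particular ψ is injective.
Since ψ is injective, we find the preimage of 9. The inverse of x ↦ x^21 on (ℤ/59ℤ)^× is x ↦ x^47, because 21·47 = 987 = 17·58 + 1 ≡ 1 (mod 58) and x^{58} = 1 for x ≠ 0 (Fermat). So ψ⁻¹(9) = 9^47 mod 59.
Repeated squaring mod 59: 9^1 ≡ 9, 9^2 ≡ 9² = 81 ≡ 22, 9^4 ≡ 22² = 484 ≡ 12, 9^8 ≡ 12² = 144 ≡ 26, 9^16 ≡ 26² = 676 ≡ 27, 9^32 ≡ 27² = 729 ≡ 21. Since 47 = 32 + 8 + 4 + 2 + 1, 9^47 ≡ 21·26·12·22·9: 21·26 = 546 ≡ 15, then 15·12 = 180 ≡ 3, then 3·22 = 66 ≡ 7, then 7·9 = 63 ≡ 4. So 9^47 ≡ 4 (mod 59).
Hence ψ⁻¹(9) = 4.

4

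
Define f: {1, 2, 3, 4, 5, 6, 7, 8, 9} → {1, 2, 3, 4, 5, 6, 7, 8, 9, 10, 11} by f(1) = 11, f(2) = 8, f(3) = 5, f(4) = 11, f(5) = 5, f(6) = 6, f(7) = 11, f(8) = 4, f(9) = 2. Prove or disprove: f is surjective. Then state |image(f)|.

No element maps to 1, so f is not surjective.
The image of f is {2, 4, 5, 6, 8, 11}, which has 6 elements.

6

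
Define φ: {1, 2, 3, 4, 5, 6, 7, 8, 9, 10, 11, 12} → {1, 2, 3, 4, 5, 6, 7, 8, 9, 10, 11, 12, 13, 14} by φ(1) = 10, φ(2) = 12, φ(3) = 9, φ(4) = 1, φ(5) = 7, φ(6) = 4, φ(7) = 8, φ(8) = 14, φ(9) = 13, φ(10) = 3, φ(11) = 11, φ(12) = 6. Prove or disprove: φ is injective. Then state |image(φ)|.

12

The values φ(1), …, φ(12) are 10, 12, 9, 1, 7, 4, 8, 14, 13, 3, 11, 6 — all distinct.
So φ(s) = φ(t) only when s = t, and φ is injective.
The image of φ is {1, 3, 4, 6, 7, 8, 9, 10, 11, 12, 13, 14}, which has 12 elements.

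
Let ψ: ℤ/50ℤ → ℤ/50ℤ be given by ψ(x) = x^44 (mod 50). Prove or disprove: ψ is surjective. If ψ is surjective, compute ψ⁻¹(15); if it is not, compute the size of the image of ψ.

ψ(1) = 1^44 = 1.
ψ(7): Repeated squaring mod 50: 7^1 ≡ 7, 7^2 ≡ 7² = 49, 7^4 ≡ 49² = 2401 ≡ 1, 7^8 ≡ 1² = 1, 7^16 ≡ 1² = 1, 7^32 ≡ 1² = 1. Since 44 = 32 + 8 + 4, 7^44 ≡ 1·1·1: 1·1 = 1, then 1·1 = 1. So 7^44 ≡ 1 (mod 50).
So ψ(1) = ψ(7) = 1 while 1 ≠ 7, therefore ψ is not injective.
A non-injective map from the 50-element set ℤ/50ℤ to itself takes at most 49 distinct values, so it cannot be surjective. So ψ is not surjective.
Since ψ is not surjective, we determine |image(ψ)|. Computing x^44 mod 50 for each x (by repeated squaring, reducing mod 50 at every step), the values ψ(0), ψ(1), …, ψ(49) are: 0, 1, 16, 31, 6, 25, 46, 1, 46, 11, 0, 41, 36, 11, 16, 25, 36, 21, 26, 21, 0, 31, 6, 41, 26, 25, 26, 41, 6, 31, 0, 21, 26, 21, 36, 25, 16, 11, 36, 41, 0, 11, 46, 1, 46, 25, 6, 31, 16, 1.
The distinct values are {0, 1, 6, 11, 16, 21, 25, 26, 31, 36, 41, 46}; there are 12 of them.

12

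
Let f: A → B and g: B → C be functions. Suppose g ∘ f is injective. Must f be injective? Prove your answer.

injective

Suppose f(s) = f(t). Applying g: (g ∘ f)(s) = (g ∘ f)(t). Since g ∘ f is injective, s = t. Therefore f is injective.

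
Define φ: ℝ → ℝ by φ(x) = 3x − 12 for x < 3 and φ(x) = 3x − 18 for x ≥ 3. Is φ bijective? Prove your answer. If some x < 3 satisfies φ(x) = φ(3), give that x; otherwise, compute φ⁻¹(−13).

Both pieces are strictly increasing (slopes 3 and 3), so each is injective on its own interval.
The left piece maps (−∞, 3) onto (−∞, −3); the right piece maps [3, ∞) onto [−9, ∞).
These images overlap. In particular φ(3) = −9 (right piece), and solving 3x − 12 = −9 on the left piece gives x = 1 < 3.
So φ(1) = φ(3) with 1 ≠ 3, and φ is not injective, hence not bijective. This x = 1 is the requested value below 3.

1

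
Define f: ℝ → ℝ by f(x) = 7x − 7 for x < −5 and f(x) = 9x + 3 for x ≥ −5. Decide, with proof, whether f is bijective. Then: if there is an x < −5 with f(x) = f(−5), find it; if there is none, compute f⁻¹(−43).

Both pieces are strictly increasing (slopes 7 and 9), so each is injective on its own interval.
The left piece maps (−∞, −5) onto (−∞, −42); the right piece maps [−5, ∞) onto [−42, ∞).
Since −42 = −42, the images partition ℝ: f is injective and surjective, hence bijective.
Because the two images are disjoint, no x < −5 has f(x) = f(−5), so we compute f⁻¹(−43): −43 lies in (−∞, −42), so solve 7x − 7 = −43: x = (−43 + 7)/7 = −36/7.

-36/7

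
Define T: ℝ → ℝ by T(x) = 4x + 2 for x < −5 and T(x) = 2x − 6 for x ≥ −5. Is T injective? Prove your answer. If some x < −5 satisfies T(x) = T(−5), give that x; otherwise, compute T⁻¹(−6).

Both pieces are strictly increasing (slopes 4 and 2), so each is injective on its own interval.
The left piece maps (−∞, −5) onto (−∞, −18); the right piece maps [−5, ∞) onto [−16, ∞).
These images are disjoint, so no value is attained by both pieces. Therefore T is injective.
Because the two images are disjoint, no x < −5 has T(x) = T(−5), so we compute T⁻¹(−6): −6 lies in [−16, ∞), so solve 2x − 6 = −6: x = (−6 + 6)/2 = 0.

0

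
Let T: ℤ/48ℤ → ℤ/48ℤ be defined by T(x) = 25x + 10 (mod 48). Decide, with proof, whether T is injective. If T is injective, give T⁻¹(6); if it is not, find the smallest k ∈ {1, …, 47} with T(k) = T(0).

44

If T(u) = T(v), then 25u ≡ 25v (mod 48). Because gcd(25, 48) = 1, we may cancel 25 to get u ≡ v (mod 48).
So T is injective.
We now compute 25⁻¹ mod 48 explicitly. Euclid's algorithm: 48 = 1·25 + 23, 25 = 1·23 + 2, 23 = 11·2 + 1; back-substituting gives 1 = 25·25 − 13·48, so 25⁻¹ ≡ 25 (mod 48).
Since T is injective, we compute T⁻¹(6): solve 25x + 10 ≡ 6 (mod 48), i.e. 25x ≡ 44 (mod 48).
Multiplying by 25⁻¹ = 25 gives x ≡ 25·44 = 1100 = 22·48 + 44 ≡ 44 (mod 48).
Check: T(44) = 25·44 + 10 = 1110 = 23·48 + 6 ≡ 6 (mod 48).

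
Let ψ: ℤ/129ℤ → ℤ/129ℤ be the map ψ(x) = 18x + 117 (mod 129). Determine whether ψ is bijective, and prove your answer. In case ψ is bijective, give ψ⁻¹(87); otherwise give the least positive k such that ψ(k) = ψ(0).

We have gcd(18, 129) = 3 > 1. Taking u = 0 and v = 43: ψ(0) = 117 and ψ(43) = 18·43 + 117 = 891 ≡ 117 (mod 129).
So ψ(0) = ψ(43) while 0 ≠ 43, hence ψ is not injective, hence not bijective.
Since ψ is not bijective, we find the least positive k with ψ(k) = ψ(0): this means 18k ≡ 0 (mod 129), i.e. 129 ∣ 18k. Since gcd(18, 129) = 3, dividing through by 3 this holds exactly when 43 ∣ 6k, and as gcd(6, 43) = 1, exactly when 43 ∣ k.
The smallest positive such k is 43.

43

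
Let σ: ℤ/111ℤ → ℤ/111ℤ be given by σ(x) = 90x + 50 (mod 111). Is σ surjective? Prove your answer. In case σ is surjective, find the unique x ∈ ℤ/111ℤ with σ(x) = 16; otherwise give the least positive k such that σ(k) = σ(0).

37

Since gcd(90, 111) = 3, we have 90x ≡ 0 (mod 3) for all x, so σ(x) ≡ 2 (mod 3).
But 0 ≢ 2 (mod 3), so 0 ∈ ℤ/111ℤ has no preimage. Thus σ is not surjective.
Since σ is not surjective, we find the least positive k with σ(k) = σ(0): this means 90k ≡ 0 (mod 111), i.e. 111 ∣ 90k. Since gcd(90, 111) = 3, dividing through by 3 this holds exactly when 37 ∣ 30k, and as gcd(30, 37) = 1, exactly when 37 ∣ k.
The smallest positive such k is 37.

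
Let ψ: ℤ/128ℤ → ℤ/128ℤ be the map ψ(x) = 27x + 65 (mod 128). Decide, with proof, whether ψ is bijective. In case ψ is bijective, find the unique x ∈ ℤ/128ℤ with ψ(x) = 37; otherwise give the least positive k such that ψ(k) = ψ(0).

Suppose ψ(s) = ψ(t) in ℤ/128ℤ. Then 27s + 65 ≡ 27t + 65 (mod 128), hence 27(s − t) ≡ 0 (mod 128).
Since gcd(27, 128) = 1, 27 is invertible modulo 128, thus s − t ≡ 0 (mod 128), i.e. s = t.
We now compute 27⁻¹ mod 128 explicitly. Euclid's algorithm: 128 = 4·27 + 20, 27 = 1·20 + 7, 20 = 2·7 + 6, 7 = 1·6 + 1; back-substituting gives 1 = 19·27 − 4·128, so 27⁻¹ ≡ 19 (mod 128).
For any y ∈ ℤ/128ℤ, x = 19(y − 65) mod 128 satisfies ψ(x) = 27·19(y − 65) + 65 ≡ y (since 27·19 ≡ 1 mod 128). So every y has a preimage.
Hence ψ is bijective.
Since ψ is bijective, we find ψ⁻¹(37): we need 27x ≡ 37 − 65 ≡ 100 (mod 128). Using 27⁻¹ = 19: x ≡ 19·100 = 1900 = 14·128 + 108, so x = 108.
Check: ψ(108) = 27·108 + 65 = 2981 = 23·128 + 37 ≡ 37 (mod 128).

108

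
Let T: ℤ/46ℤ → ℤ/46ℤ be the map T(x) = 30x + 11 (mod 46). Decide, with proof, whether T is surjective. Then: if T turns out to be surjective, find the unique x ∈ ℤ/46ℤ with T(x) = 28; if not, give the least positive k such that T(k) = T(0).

23

Recall: surjectivity means every element of the codomain has a preimage under T.
Since gcd(30, 46) = 2, we have 30x ≡ 0 (mod 2) for all x, so T(x) ≡ 1 (mod 2).
But 0 ≢ 1 (mod 2), so 0 ∈ ℤ/46ℤ has no preimage. So T is not surjective.
Since T is not surjective, we find the least positive k with T(k) = T(0): this means 30k ≡ 0 (mod 46), i.e. 46 ∣ 30k. Since gcd(30, 46) = 2, dividing through by 2 this holds exactly when 23 ∣ 15k, and as gcd(15, 23) = 1, exactly when 23 ∣ k.
The smallest positive such k is 23.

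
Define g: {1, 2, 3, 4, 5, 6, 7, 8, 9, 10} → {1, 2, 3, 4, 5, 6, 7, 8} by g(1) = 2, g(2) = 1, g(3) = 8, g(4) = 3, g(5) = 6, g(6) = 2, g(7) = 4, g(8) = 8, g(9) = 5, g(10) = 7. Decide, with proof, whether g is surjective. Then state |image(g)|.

Every element of the codomain has a preimage: 1 = g(2), 2 = g(1), 3 = g(4), 4 = g(7), 5 = g(9), 6 = g(5), 7 = g(10), 8 = g(3).
So g is surjective.
The image of g is {1, 2, 3, 4, 5, 6, 7, 8}, which has 8 elements.

8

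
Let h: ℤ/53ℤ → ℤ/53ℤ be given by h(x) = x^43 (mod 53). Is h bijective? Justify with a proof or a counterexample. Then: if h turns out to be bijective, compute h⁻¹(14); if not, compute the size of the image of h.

Since 53 is prime, the nonzero elements of ℤ/53ℤ form a cyclic group of order 52.
As gcd(43, 52) = 1, raising to the 43rd power is a bijection on this group: if a^43 ≡ b^43 then (ab^{−1})^43 = 1, and the only element of order dividing gcd(43, 52) = 1 is 1, so a = b.
With h(0) = 0 this makes h injective on all of ℤ/53ℤ, hence bijective (finite equal-size domain and codomain). In particular h is bijective.
Since h is bijective, we find the preimage of 14. The inverse of x ↦ x^43 on (ℤ/53ℤ)^× is x ↦ x^23, because 43·23 = 989 = 19·52 + 1 ≡ 1 (mod 52) and x^{52} = 1 for x ≠ 0 (Fermat). So h⁻¹(14) = 14^23 mod 53.
Repeated squaring mod 53: 14^1 ≡ 14, 14^2 ≡ 14² = 196 ≡ 37, 14^4 ≡ 37² = 1369 ≡ 44, 14^8 ≡ 44² = 1936 ≡ 28, 14^16 ≡ 28² = 784 ≡ 42. Since 23 = 16 + 4 + 2 + 1, 14^23 ≡ 42·44·37·14: 42·44 = 1848 ≡ 46, then 46·37 = 1702 ≡ 6, then 6·14 = 84 ≡ 31. So 14^23 ≡ 31 (mod 53).
Hence h⁻¹(14) = 31.

31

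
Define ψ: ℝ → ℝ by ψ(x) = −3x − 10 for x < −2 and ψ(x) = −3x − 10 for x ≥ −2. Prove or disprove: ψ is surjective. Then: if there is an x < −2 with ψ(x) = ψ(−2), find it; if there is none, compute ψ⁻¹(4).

-14/3

Both pieces are strictly decreasing (slopes −3 and −3), so each is injective on its own interval.
The left piece maps (−∞, −2) onto (−4, ∞); the right piece maps [−2, ∞) onto (−∞, −4].
These images together cover ℝ, so ψ is surjective.
Because the two images are disjoint, no x < −2 has ψ(x) = ψ(−2), so we compute ψ⁻¹(4): 4 lies in (−4, ∞), so solve −3x − 10 = 4: x = (4 + 10)/(−3) = −14/3.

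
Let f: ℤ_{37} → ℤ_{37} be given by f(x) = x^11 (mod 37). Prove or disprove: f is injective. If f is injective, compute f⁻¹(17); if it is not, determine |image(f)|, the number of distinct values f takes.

18

Since 37 is prime, the nonzero elements of ℤ_{37} form a cyclic group of order 36.
As gcd(11, 36) = 1, raising to the 11th power is a bijection on this group: if s^11 ≡ t^11 then (st^{−1})^11 = 1, and the only element of order dividing gcd(11, 36) = 1 is 1, so s = t.
With f(0) = 0 this makes f injective on all of ℤ_{37}, hence bijective (finite equal-size domain and codomain). In particular f is injective.
Since f is injective, we find the preimage of 17. The inverse of x ↦ x^11 on (ℤ_{37})^× is x ↦ x^23, because 11·23 = 253 = 7·36 + 1 ≡ 1 (mod 36) and x^{36} = 1 for x ≠ 0 (Fermat). So f⁻¹(17) = 17^23 mod 37.
Repeated squaring mod 37: 17^1 ≡ 17, 17^2 ≡ 17² = 289 ≡ 30, 17^4 ≡ 30² = 900 ≡ 12, 17^8 ≡ 12² = 144 ≡ 33, 17^16 ≡ 33² = 1089 ≡ 16. Since 23 = 16 + 4 + 2 + 1, 17^23 ≡ 16·12·30·17: 16·12 = 192 ≡ 7, then 7·30 = 210 ≡ 25, then 25·17 = 425 ≡ 18. So 17^23 ≡ 18 (mod 37).
Hence f⁻¹(17) = 18.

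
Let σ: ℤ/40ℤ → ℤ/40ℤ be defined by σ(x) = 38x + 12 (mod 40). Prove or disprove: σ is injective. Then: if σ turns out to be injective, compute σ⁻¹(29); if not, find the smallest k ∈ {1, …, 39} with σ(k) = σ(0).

By definition, injectivity means: for all s, t in the domain, σ(s) = σ(t) implies s = t.
We have gcd(38, 40) = 2 > 1. Taking s = 0 and t = 20: σ(0) = 12 and σ(20) = 38·20 + 12 = 772 ≡ 12 (mod 40).
So σ(0) = σ(20) while 0 ≠ 20, so σ is not injective.
Since σ is not injective, we find the least positive k with σ(k) = σ(0): this means 38k ≡ 0 (mod 40), i.e. 40 ∣ 38k. Since gcd(38, 40) = 2, dividing through by 2 this holds exactly when 20 ∣ 19k, and as gcd(19, 20) = 1, exactly when 20 ∣ k.
The smallest positive such k is 20.

20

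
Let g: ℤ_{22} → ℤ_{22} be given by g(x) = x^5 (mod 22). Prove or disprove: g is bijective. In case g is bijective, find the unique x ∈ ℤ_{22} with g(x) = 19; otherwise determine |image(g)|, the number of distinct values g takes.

g(1) = 1^5 = 1.
g(3): Repeated squaring mod 22: 3^1 ≡ 3, 3^2 ≡ 3² = 9, 3^4 ≡ 9² = 81 ≡ 15. Since 5 = 4 + 1, 3^5 ≡ 15·3: 15·3 = 45 ≡ 1. So 3^5 ≡ 1 (mod 22).
So g(1) = g(3) = 1 while 1 ≠ 3, therefore g is not injective, hence not bijective.
Since g is not bijective, we determine |image(g)|. Computing x^5 mod 22 for each x (by repeated squaring, reducing mod 22 at every step), the values g(0), g(1), …, g(21) are: 0, 1, 10, 1, 12, 1, 10, 21, 10, 1, 10, 11, 12, 21, 12, 1, 12, 21, 10, 21, 12, 21.
The distinct values are {0, 1, 10, 11, 12, 21}; there are 6 of them.

6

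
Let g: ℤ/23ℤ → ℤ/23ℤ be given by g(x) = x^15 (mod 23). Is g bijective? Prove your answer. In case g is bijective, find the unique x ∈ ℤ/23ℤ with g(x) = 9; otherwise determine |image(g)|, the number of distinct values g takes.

Since 23 is prime, the nonzero elements of ℤ/23ℤ form a cyclic group of order 22.
As gcd(15, 22) = 1, raising to the 15th power is a bijection on this group: if a^15 ≡ b^15 then (ab^{−1})^15 = 1, and the only element of order dividing gcd(15, 22) = 1 is 1, so a = b.
With g(0) = 0 this makes g injective on all of ℤ/23ℤ, hence bijective (finite equal-size domain and codomain). In particular g is bijective.
Since g is bijective, we find the preimage of 9. The inverse of x ↦ x^15 on (ℤ/23ℤ)^× is x ↦ x^3, because 15·3 = 45 = 2·22 + 1 ≡ 1 (mod 22) and x^{22} = 1 for x ≠ 0 (Fermat). So g⁻¹(9) = 9^3 mod 23.
Repeated squaring mod 23: 9^1 ≡ 9, 9^2 ≡ 9² = 81 ≡ 12. Since 3 = 2 + 1, 9^3 ≡ 12·9: 12·9 = 108 ≡ 16. So 9^3 ≡ 16 (mod 23).
Hence g⁻¹(9) = 16.

16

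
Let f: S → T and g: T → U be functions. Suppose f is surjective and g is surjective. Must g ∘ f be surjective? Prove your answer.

Let c ∈ U. Since g is surjective, there is b ∈ T with g(b) = c. Since f is surjective, there is a ∈ S with f(a) = b.
Then (g ∘ f)(a) = g(b) = c. Thus g ∘ f is surjective.

surjective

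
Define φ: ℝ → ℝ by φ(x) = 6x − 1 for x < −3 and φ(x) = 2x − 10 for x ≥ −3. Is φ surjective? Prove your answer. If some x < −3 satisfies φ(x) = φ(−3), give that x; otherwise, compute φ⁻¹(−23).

Both pieces are strictly increasing (slopes 6 and 2), so each is injective on its own interval.
The left piece maps (−∞, −3) onto (−∞, −19); the right piece maps [−3, ∞) onto [−16, ∞).
The union (−∞, −19) ∪ [−16, ∞) omits the interval between −19 and −16; in particular −19 has no preimage. So φ is not surjective.
Because the two images are disjoint, no x < −3 has φ(x) = φ(−3), so we compute φ⁻¹(−23): −23 lies in (−∞, −19), so solve 6x − 1 = −23: x = (−23 + 1)/6 = −11/3.

-11/3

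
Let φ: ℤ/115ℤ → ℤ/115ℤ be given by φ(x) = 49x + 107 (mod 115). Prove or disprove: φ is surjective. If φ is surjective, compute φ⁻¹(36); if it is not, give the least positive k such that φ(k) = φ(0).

Since gcd(49, 115) = 1, 49 is invertible modulo 115. Euclid's algorithm: 115 = 2·49 + 17, 49 = 2·17 + 15, 17 = 1·15 + 2, 15 = 7·2 + 1; back-substituting gives 1 = 54·49 − 23·115, so 49⁻¹ ≡ 54 (mod 115).
For any y ∈ ℤ/115ℤ, x = 54(y − 107) mod 115 satisfies φ(x) = 49·54(y − 107) + 107 ≡ y (since 49·54 ≡ 1 mod 115). So every y has a preimage.
Therefore φ is surjective.
Since φ is surjective, we find φ⁻¹(36): we need 49x ≡ 36 − 107 ≡ 44 (mod 115). Using 49⁻¹ = 54: x ≡ 54·44 = 2376 = 20·115 + 76, so x = 76.
Check: φ(76) = 49·76 + 107 = 3831 = 33·115 + 36 ≡ 36 (mod 115).

76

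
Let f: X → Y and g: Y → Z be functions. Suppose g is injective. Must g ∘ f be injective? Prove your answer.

not injective

No. Take X = {1, 2}, Y = Z = {1, 2, 3, 4}, f(1) = f(2) = 1, and g = identity (injective).
Then (g ∘ f)(1) = (g ∘ f)(2) = 1 with 1 ≠ 2, so g ∘ f is not injective.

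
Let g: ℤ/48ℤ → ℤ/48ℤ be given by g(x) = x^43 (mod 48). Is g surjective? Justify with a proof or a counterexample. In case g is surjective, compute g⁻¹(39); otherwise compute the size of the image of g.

g(0) = 0^43 = 0.
g(6): Repeated squaring mod 48: 6^1 ≡ 6, 6^2 ≡ 6² = 36, 6^4 ≡ 36² = 1296 ≡ 0, 6^8 ≡ 0² = 0, 6^16 ≡ 0² = 0, 6^32 ≡ 0² = 0. Since 43 = 32 + 8 + 2 + 1, 6^43 ≡ 0·0·36·6: 0·0 = 0, then 0·36 = 0, then 0·6 = 0. So 6^43 ≡ 0 (mod 48).
So g(0) = g(6) = 0 while 0 ≠ 6, so g is not injective.
A non-injective map from the 48-element set ℤ/48ℤ to itself takes at most 47 distinct values, so it cannot be surjective. Therefore g is not surjective.
Since g is not surjective, we determine |image(g)|. Computing x^43 mod 48 for each x (by repeated squaring, reducing mod 48 at every step), the values g(0), g(1), …, g(47) are: 0, 1, 32, 27, 16, 29, 0, 7, 32, 9, 16, 35, 0, 37, 32, 15, 16, 17, 0, 43, 32, 45, 16, 23, 0, 25, 32, 3, 16, 5, 0, 31, 32, 33, 16, 11, 0, 13, 32, 39, 16, 41, 0, 19, 32, 21, 16, 47.
The distinct values are {0, 1, 3, 5, 7, 9, 11, 13, 15, 16, 17, 19, 21, 23, 25, 27, 29, 31, 32, 33, 35, 37, 39, 41, 43, 45, 47}; there are 27 of them.

27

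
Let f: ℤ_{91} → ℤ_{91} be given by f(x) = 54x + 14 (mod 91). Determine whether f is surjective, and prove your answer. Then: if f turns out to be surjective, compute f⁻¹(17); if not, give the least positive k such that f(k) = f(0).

86

Since gcd(54, 91) = 1, 54 is invertible modulo 91. Euclid's algorithm: 91 = 1·54 + 37, 54 = 1·37 + 17, 37 = 2·17 + 3, 17 = 5·3 + 2, 3 = 1·2 + 1; back-substituting gives 1 = 59·54 − 35·91, so 54⁻¹ ≡ 59 (mod 91).
Then y ↦ 59(y − 14) is a two-sided inverse to f, so every y ∈ ℤ_{91} has a preimage.
Thus f is surjective.
Since f is surjective, we compute f⁻¹(17): solve 54x + 14 ≡ 17 (mod 91), i.e. 54x ≡ 3 (mod 91).
Multiplying by 54⁻¹ = 59 gives x ≡ 59·3 = 177 = 1·91 + 86 ≡ 86 (mod 91).
Check: f(86) = 54·86 + 14 = 4658 = 51·91 + 17 ≡ 17 (mod 91).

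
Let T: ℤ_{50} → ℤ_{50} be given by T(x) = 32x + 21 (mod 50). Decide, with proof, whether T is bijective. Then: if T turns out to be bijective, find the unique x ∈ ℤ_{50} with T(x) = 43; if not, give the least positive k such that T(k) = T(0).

We have gcd(32, 50) = 2 > 1. Taking a = 0 and b = 25: T(0) = 21 and T(25) = 32·25 + 21 = 821 ≡ 21 (mod 50).
So T(0) = T(25) while 0 ≠ 25, thus T is not injective, hence not bijective.
Since T is not bijective, we find the least positive k with T(k) = T(0): this means 32k ≡ 0 (mod 50), i.e. 50 ∣ 32k. Since gcd(32, 50) = 2, dividing through by 2 this holds exactly when 25 ∣ 16k, and as gcd(16, 25) = 1, exactly when 25 ∣ k.
The smallest positive such k is 25.

25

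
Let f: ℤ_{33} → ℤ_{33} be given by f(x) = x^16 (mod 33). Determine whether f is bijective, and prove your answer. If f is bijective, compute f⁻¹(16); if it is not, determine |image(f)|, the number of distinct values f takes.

12

f(4): Repeated squaring mod 33: 4^1 ≡ 4, 4^2 ≡ 4² = 16, 4^4 ≡ 16² = 256 ≡ 25, 4^8 ≡ 25² = 625 ≡ 31, 4^16 ≡ 31² = 961 ≡ 4. So 4^16 ≡ 4 (mod 33).
f(7): Repeated squaring mod 33: 7^1 ≡ 7, 7^2 ≡ 7² = 49 ≡ 16, 7^4 ≡ 16² = 256 ≡ 25, 7^8 ≡ 25² = 625 ≡ 31, 7^16 ≡ 31² = 961 ≡ 4. So 7^16 ≡ 4 (mod 33).
So f(4) = f(7) = 4 while 4 ≠ 7, thus f is not injective, hence not bijective.
Since f is not bijective, we determine |image(f)|. Computing x^16 mod 33 for each x (by repeated squaring, reducing mod 33 at every step), the values f(0), f(1), …, f(32) are: 0, 1, 31, 3, 4, 16, 27, 4, 25, 9, 1, 22, 12, 31, 25, 15, 16, 16, 15, 25, 31, 12, 22, 1, 9, 25, 4, 27, 16, 4, 3, 31, 1.
The distinct values are {0, 1, 3, 4, 9, 12, 15, 16, 22, 25, 27, 31}; there are 12 of them.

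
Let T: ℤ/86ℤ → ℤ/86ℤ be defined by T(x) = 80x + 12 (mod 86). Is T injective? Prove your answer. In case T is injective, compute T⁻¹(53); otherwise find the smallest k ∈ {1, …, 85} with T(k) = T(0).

43

We have gcd(80, 86) = 2 > 1. Taking s = 0 and t = 43: T(0) = 12 and T(43) = 80·43 + 12 = 3452 ≡ 12 (mod 86).
So T(0) = T(43) while 0 ≠ 43, therefore T is not injective.
Since T is not injective, we find the least positive k with T(k) = T(0): this means 80k ≡ 0 (mod 86), i.e. 86 ∣ 80k. Since gcd(80, 86) = 2, dividing through by 2 this holds exactly when 43 ∣ 40k, and as gcd(40, 43) = 1, exactly when 43 ∣ k.
The smallest positive such k is 43.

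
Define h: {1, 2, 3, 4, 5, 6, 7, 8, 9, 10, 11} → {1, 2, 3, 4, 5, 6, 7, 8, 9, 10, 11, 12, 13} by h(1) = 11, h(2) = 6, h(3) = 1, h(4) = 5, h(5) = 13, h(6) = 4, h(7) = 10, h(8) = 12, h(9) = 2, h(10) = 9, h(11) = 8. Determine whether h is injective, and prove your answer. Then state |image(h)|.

The values h(1), …, h(11) are 11, 6, 1, 5, 13, 4, 10, 12, 2, 9, 8 — all distinct.
So h(u) = h(v) only when u = v, and h is injective.
The image of h is {1, 2, 4, 5, 6, 8, 9, 10, 11, 12, 13}, which has 11 elements.

11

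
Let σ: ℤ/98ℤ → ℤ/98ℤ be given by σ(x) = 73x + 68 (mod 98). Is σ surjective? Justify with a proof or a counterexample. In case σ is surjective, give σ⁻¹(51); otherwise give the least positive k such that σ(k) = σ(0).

83

By definition, surjectivity means every element of the codomain has a preimage under σ.
Since gcd(73, 98) = 1, 73 is invertible modulo 98. Euclid's algorithm: 98 = 1·73 + 25, 73 = 2·25 + 23, 25 = 1·23 + 2, 23 = 11·2 + 1; back-substituting gives 1 = 47·73 − 35·98, so 73⁻¹ ≡ 47 (mod 98).
For any y ∈ ℤ/98ℤ, x = 47(y − 68) mod 98 satisfies σ(x) = 73·47(y − 68) + 68 ≡ y (since 73·47 ≡ 1 mod 98). So every y has a preimage.
Hence σ is surjective.
Since σ is surjective, we compute σ⁻¹(51): solve 73x + 68 ≡ 51 (mod 98), i.e. 73x ≡ 81 (mod 98).
Multiplying by 73⁻¹ = 47 gives x ≡ 47·81 = 3807 = 38·98 + 83 ≡ 83 (mod 98).
Check: σ(83) = 73·83 + 68 = 6127 = 62·98 + 51 ≡ 51 (mod 98).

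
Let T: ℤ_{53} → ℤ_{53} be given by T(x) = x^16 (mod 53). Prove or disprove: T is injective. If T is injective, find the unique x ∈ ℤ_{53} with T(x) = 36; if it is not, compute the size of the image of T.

14

T(2): Repeated squaring mod 53: 2^1 ≡ 2, 2^2 ≡ 2² = 4, 2^4 ≡ 4² = 16, 2^8 ≡ 16² = 256 ≡ 44, 2^16 ≡ 44² = 1936 ≡ 28. So 2^16 ≡ 28 (mod 53).
T(7): Repeated squaring mod 53: 7^1 ≡ 7, 7^2 ≡ 7² = 49, 7^4 ≡ 49² = 2401 ≡ 16, 7^8 ≡ 16² = 256 ≡ 44, 7^16 ≡ 44² = 1936 ≡ 28. So 7^16 ≡ 28 (mod 53).
So T(2) = T(7) = 28 while 2 ≠ 7, so T is not injective.
Since T is not injective, we determine |image(T)|. Computing x^16 mod 53 for each x (by repeated squaring, reducing mod 53 at every step), the values T(0), T(1), …, T(52) are: 0, 1, 28, 15, 42, 13, 49, 28, 10, 13, 46, 47, 47, 24, 42, 36, 15, 16, 46, 24, 16, 49, 44, 1, 44, 10, 36, 36, 10, 44, 1, 44, 49, 16, 24, 46, 16, 15, 36, 42, 24, 47, 47, 46, 13, 10, 28, 49, 13, 42, 15, 28, 1.
The distinct values are {0, 1, 10, 13, 15, 16, 24, 28, 36, 42, 44, 46, 47, 49}; there are 14 of them.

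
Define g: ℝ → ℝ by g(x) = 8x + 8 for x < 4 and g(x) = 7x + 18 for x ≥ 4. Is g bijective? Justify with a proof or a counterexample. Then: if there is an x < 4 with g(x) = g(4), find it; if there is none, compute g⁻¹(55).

37/7

Both pieces are strictly increasing (slopes 8 and 7), so each is injective on its own interval.
The left piece maps (−∞, 4) onto (−∞, 40); the right piece maps [4, ∞) onto [46, ∞).
The images leave a gap (40 has no preimage), so g is not surjective, hence not bijective.
Because the two images are disjoint, no x < 4 has g(x) = g(4), so we compute g⁻¹(55): 55 lies in [46, ∞), so solve 7x + 18 = 55: x = (55 − 18)/7 = 37/7.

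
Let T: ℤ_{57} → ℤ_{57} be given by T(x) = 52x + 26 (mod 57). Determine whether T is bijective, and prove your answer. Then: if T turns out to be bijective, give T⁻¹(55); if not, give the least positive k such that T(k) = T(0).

If T(s) = T(t), then 52s ≡ 52t (mod 57). Because gcd(52, 57) = 1, we may cancel 52 to get s ≡ t (mod 57).
We now compute 52⁻¹ mod 57 explicitly. Euclid's algorithm: 57 = 1·52 + 5, 52 = 10·5 + 2, 5 = 2·2 + 1; back-substituting gives 1 = 34·52 − 31·57, so 52⁻¹ ≡ 34 (mod 57).
Then y ↦ 34(y − 26) is a two-sided inverse to T, so every y ∈ ℤ_{57} has a preimage.
Hence T is bijective.
Since T is bijective, we compute T⁻¹(55): solve 52x + 26 ≡ 55 (mod 57), i.e. 52x ≡ 29 (mod 57).
Multiplying by 52⁻¹ = 34 gives x ≡ 34·29 = 986 = 17·57 + 17 ≡ 17 (mod 57).
Check: T(17) = 52·17 + 26 = 910 = 15·57 + 55 ≡ 55 (mod 57).

17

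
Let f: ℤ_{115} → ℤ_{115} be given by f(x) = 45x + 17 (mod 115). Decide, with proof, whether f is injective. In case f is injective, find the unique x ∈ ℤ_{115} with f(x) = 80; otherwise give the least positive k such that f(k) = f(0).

23

We have gcd(45, 115) = 5 > 1. Taking a = 0 and b = 23: f(0) = 17 and f(23) = 45·23 + 17 = 1052 ≡ 17 (mod 115).
So f(0) = f(23) while 0 ≠ 23, hence f is not injective.
Since f is not injective, we find the least positive k with f(k) = f(0): this means 45k ≡ 0 (mod 115), i.e. 115 ∣ 45k. Since gcd(45, 115) = 5, dividing through by 5 this holds exactly when 23 ∣ 9k, and as gcd(9, 23) = 1, exactly when 23 ∣ k.
The smallest positive such k is 23.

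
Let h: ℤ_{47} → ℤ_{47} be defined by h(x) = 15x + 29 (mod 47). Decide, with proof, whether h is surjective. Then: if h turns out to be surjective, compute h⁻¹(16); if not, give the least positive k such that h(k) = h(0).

43

Since gcd(15, 47) = 1, 15 is invertible modulo 47. Euclid's algorithm: 47 = 3·15 + 2, 15 = 7·2 + 1; back-substituting gives 1 = 22·15 − 7·47, so 15⁻¹ ≡ 22 (mod 47).
Then y ↦ 22(y − 29) is a two-sided inverse to h, so every y ∈ ℤ_{47} has a preimage.
Hence h is surjective.
Since h is surjective, we compute h⁻¹(16): solve 15x + 29 ≡ 16 (mod 47), i.e. 15x ≡ 34 (mod 47).
Multiplying by 15⁻¹ = 22 gives x ≡ 22·34 = 748 = 15·47 + 43 ≡ 43 (mod 47).
Check: h(43) = 15·43 + 29 = 674 = 14·47 + 16 ≡ 16 (mod 47).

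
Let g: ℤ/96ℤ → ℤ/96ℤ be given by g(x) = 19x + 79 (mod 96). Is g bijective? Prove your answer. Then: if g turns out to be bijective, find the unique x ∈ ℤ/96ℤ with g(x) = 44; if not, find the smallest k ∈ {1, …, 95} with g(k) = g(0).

If g(x_1) = g(x_2), then 19x_1 ≡ 19x_2 (mod 96). Because gcd(19, 96) = 1, we may cancel 19 to get x_1 ≡ x_2 (mod 96).
We now compute 19⁻¹ mod 96 explicitly. Euclid's algorithm: 96 = 5·19 + 1; back-substituting gives 1 = 91·19 − 18·96, so 19⁻¹ ≡ 91 (mod 96).
For any y ∈ ℤ/96ℤ, x = 91(y − 79) mod 96 satisfies g(x) = 19·91(y − 79) + 79 ≡ y (since 19·91 ≡ 1 mod 96). So every y has a preimage.
So g is bijective.
Since g is bijective, we compute g⁻¹(44): solve 19x + 79 ≡ 44 (mod 96), i.e. 19x ≡ 61 (mod 96).
Multiplying by 19⁻¹ = 91 gives x ≡ 91·61 = 5551 = 57·96 + 79 ≡ 79 (mod 96).
Check: g(79) = 19·79 + 79 = 1580 = 16·96 + 44 ≡ 44 (mod 96).

79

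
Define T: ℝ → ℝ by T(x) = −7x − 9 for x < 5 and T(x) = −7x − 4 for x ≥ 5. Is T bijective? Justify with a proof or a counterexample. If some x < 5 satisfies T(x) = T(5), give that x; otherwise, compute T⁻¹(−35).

Both pieces are strictly decreasing (slopes −7 and −7), so each is injective on its own interval.
The left piece maps (−∞, 5) onto (−44, ∞); the right piece maps [5, ∞) onto (−∞, −39].
These images overlap. In particular T(5) = −39 (right piece), and solving −7x − 9 = −39 on the left piece gives x = 30/7 < 5.
So T(30/7) = T(5) with 30/7 ≠ 5, and T is not injective, hence not bijective. This x = 30/7 is the requested value below 5.

30/7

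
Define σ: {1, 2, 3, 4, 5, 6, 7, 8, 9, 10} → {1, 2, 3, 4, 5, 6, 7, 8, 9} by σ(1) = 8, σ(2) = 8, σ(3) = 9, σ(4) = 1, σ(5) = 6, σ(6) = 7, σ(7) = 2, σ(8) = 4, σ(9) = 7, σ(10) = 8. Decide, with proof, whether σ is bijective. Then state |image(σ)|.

σ(1) = 8 = σ(2) with 1 ≠ 2, so σ is not injective, hence not bijective.
The image of σ is {1, 2, 4, 6, 7, 8, 9}, which has 7 elements.

7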